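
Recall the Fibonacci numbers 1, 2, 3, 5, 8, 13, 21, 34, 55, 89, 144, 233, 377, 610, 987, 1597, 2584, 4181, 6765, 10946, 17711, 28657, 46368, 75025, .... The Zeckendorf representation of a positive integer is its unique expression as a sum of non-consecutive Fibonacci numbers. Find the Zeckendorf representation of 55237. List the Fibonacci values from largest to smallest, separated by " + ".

Greedy algorithm:
55237: greatest Fibonacci not exceeding it is 46368, leaving 8869
8869: greatest Fibonacci not exceeding it is 6765, leaving 2104
2104: greatest Fibonacci not exceeding it is 1597, leaving 507
507: greatest Fibonacci not exceeding it is 377, leaving 130
130: greatest Fibonacci not exceeding it is 89, leaving 41
41: greatest Fibonacci not exceeding it is 34, leaving 7
7: greatest Fibonacci not exceeding it is 5, leaving 2
2: greatest Fibonacci not exceeding it is 2, leaving 0
So 55237 = 46368 + 6765 + 1597 + 377 + 89 + 34 + 5 + 2, with no two terms consecutive in the sequence.

46368 + 6765 + 1597 + 377 + 89 + 34 + 5 + 2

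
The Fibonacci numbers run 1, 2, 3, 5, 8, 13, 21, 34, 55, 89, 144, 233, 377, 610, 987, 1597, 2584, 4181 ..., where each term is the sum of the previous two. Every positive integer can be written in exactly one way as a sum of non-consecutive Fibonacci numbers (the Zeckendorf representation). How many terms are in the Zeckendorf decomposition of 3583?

Greedy algorithm:
3583 − 2584 = 999
999 − 987 = 12
12 − 8 = 4
4 − 3 = 1
1 − 1 = 0
3583 = 2584 + 987 + 8 + 3 + 1, which has 5 terms.

5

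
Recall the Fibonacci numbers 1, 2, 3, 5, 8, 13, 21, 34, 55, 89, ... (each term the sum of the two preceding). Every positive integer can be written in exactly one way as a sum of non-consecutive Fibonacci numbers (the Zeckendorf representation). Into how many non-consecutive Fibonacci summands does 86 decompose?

4

86: greatest Fibonacci not exceeding it is 55, leaving 31
31: greatest Fibonacci not exceeding it is 21, leaving 10
10: greatest Fibonacci not exceeding it is 8, leaving 2
2: greatest Fibonacci not exceeding it is 2, leaving 0
86 = 55 + 21 + 8 + 2, which has 4 terms.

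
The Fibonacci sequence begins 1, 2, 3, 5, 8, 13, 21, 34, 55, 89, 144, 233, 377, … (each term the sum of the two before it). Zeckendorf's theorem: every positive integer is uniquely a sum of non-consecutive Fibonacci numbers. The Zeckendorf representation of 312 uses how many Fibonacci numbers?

4

Greedy algorithm:
233 ≤ 312 < 377, so take 233; remainder 79
55 ≤ 79 < 89, so take 55; remainder 24
21 ≤ 24 < 34, so take 21; remainder 3
3 ≤ 3 < 5, so take 3; remainder 0
312 = 233 + 55 + 21 + 3, which has 4 terms.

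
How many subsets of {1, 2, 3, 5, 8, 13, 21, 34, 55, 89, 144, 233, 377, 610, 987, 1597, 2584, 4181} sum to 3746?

Each representation comes from the Zeckendorf form by replacing some F_k with F_{k−1} + F_{k−2} where possible.
3746 = 2584+987+144+21+8+2 = 2584+987+144+21+5+3+2 = 2584+987+89+55+21+8+2 = 2584+610+377+144+21+8+2 = … (25 more), for 29 in all.

29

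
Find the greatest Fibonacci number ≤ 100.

89 ≤ 100 < 144, so the largest Fibonacci number not exceeding 100 is 89.

89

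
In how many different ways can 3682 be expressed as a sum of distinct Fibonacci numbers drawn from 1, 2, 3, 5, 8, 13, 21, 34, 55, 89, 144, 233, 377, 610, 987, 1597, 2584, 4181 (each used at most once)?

Each representation comes from the Zeckendorf form by replacing some F_k with F_{k−1} + F_{k−2} where possible.
3682 = 2584+987+89+21+1 = 2584+987+89+13+8+1 = 2584+987+55+34+21+1 = … (27 more), for 30 in all.

30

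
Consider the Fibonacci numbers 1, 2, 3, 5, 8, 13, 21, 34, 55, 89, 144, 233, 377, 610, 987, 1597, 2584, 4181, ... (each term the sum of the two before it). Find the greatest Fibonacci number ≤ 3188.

2584 ≤ 3188 < 4181, so the largest Fibonacci number not exceeding 3188 is 2584.

2584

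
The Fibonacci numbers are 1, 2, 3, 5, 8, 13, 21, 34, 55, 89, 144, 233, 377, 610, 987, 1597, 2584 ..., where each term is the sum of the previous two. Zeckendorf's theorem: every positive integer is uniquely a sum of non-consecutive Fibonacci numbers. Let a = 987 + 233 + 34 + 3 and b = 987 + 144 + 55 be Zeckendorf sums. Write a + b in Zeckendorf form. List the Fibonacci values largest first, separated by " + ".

1597 + 610 + 233 + 3

The two numbers are 1257 and 1186, so their sum is 2443.
2443 − 1597 = 846
846 − 610 = 236
236 − 233 = 3
3 − 3 = 0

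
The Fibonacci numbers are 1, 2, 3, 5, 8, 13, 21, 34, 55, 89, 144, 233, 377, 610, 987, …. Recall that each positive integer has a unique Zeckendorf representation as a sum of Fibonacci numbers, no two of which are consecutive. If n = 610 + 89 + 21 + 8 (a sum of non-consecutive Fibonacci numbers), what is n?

728

610 + 89 + 21 + 8 = 728.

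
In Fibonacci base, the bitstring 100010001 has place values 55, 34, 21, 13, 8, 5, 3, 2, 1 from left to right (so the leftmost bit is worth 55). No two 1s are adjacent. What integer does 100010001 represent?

64

Summing the place values of the 1 bits: 55 + 8 + 1 = 64.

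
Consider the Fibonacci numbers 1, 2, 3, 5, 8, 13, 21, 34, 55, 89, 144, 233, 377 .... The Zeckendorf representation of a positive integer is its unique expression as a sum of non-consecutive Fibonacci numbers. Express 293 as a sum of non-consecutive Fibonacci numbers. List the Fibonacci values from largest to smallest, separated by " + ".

233 + 55 + 5

Greedy algorithm:
293 − 233 = 60
60 − 55 = 5
5 − 5 = 0
So 293 = 233 + 55 + 5, with no two terms consecutive in the sequence.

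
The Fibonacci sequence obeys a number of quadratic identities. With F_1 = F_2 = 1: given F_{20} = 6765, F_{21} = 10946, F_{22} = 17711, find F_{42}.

267914296

By the addition formula F_{m+n} = F_m F_{n+1} + F_{m−1} F_n with m=22, n=20: F_{42} = 17711·10946 + 10946·6765 = 193864606 + 74049690 = 267914296.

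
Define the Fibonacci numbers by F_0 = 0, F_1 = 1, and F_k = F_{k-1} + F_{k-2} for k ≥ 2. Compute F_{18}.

2584

Iterating the recurrence up to F_{13} = 233 and F_{12} = 144:
F_{14} = F_{13} + F_{12} = 233 + 144 = 377
F_{15} = F_{14} + F_{13} = 377 + 233 = 610
F_{16} = F_{15} + F_{14} = 610 + 377 = 987
F_{17} = F_{16} + F_{15} = 987 + 610 = 1597
F_{18} = F_{17} + F_{16} = 1597 + 987 = 2584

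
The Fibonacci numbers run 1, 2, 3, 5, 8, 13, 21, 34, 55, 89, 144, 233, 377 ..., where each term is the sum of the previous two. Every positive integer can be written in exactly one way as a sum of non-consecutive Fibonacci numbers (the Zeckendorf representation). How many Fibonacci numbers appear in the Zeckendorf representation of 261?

4

subtract 233 from 261: 28 remains
subtract 21 from 28: 7 remains
subtract 5 from 7: 2 remains
subtract 2 from 2: 0 remains
261 = 233 + 21 + 5 + 2, which has 4 terms.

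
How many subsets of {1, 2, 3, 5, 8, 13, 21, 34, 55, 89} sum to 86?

86 = 55+21+8+2 = 55+21+5+3+2 = 55+13+8+5+3+2 = 34+21+13+8+5+3+2 — 4 representations.

4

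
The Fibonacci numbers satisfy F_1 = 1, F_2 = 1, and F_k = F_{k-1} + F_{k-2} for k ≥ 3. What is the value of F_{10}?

Iterating the recurrence up to F_{5} = 5 and F_{4} = 3:
F_{6} = F_{5} + F_{4} = 5 + 3 = 8
F_{7} = F_{6} + F_{5} = 8 + 5 = 13
F_{8} = F_{7} + F_{6} = 13 + 8 = 21
F_{9} = F_{8} + F_{7} = 21 + 13 = 34
F_{10} = F_{9} + F_{8} = 34 + 21 = 55

55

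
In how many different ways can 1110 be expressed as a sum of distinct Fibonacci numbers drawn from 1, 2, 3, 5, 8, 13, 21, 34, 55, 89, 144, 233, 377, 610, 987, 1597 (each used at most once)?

21

Each representation comes from the Zeckendorf form by replacing some F_k with F_{k−1} + F_{k−2} where possible.
1110 = 987+89+34 = 987+89+21+13 = 610+377+89+34 = 987+89+21+8+5 = 987+55+34+21+13 = … (16 more), for 21 in all.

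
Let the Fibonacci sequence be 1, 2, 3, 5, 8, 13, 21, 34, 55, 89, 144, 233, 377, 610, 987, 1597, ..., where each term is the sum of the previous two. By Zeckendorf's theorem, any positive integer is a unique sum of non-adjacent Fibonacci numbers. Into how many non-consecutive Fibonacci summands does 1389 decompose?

5

Greedily peel off the largest Fibonacci term at each step:
subtract 987 from 1389: 402 remains
subtract 377 from 402: 25 remains
subtract 21 from 25: 4 remains
subtract 3 from 4: 1 remains
subtract 1 from 1: 0 remains
1389 = 987 + 377 + 21 + 3 + 1, which has 5 terms.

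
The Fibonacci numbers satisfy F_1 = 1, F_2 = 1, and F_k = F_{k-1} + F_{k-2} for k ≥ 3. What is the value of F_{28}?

Iterating the recurrence up to F_{20} = 6765 and F_{19} = 4181:
F_{21} = F_{20} + F_{19} = 6765 + 4181 = 10946
F_{22} = F_{21} + F_{20} = 10946 + 6765 = 17711
F_{23} = F_{22} + F_{21} = 17711 + 10946 = 28657
F_{24} = F_{23} + F_{22} = 28657 + 17711 = 46368
F_{25} = F_{24} + F_{23} = 46368 + 28657 = 75025
F_{26} = F_{25} + F_{24} = 75025 + 46368 = 121393
F_{27} = F_{26} + F_{25} = 121393 + 75025 = 196418
F_{28} = F_{27} + F_{26} = 196418 + 121393 = 317811

317811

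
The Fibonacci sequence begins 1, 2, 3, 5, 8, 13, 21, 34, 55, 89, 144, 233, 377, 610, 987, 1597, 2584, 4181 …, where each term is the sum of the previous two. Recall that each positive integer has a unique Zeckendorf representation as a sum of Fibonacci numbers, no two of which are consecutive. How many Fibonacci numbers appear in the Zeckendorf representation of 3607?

4

Greedily peel off the largest Fibonacci term at each step:
largest Fibonacci ≤ 3607 is 2584; 3607 − 2584 = 1023
largest Fibonacci ≤ 1023 is 987; 1023 − 987 = 36
largest Fibonacci ≤ 36 is 34; 36 − 34 = 2
largest Fibonacci ≤ 2 is 2; 2 − 2 = 0
3607 = 2584 + 987 + 34 + 2, which has 4 terms.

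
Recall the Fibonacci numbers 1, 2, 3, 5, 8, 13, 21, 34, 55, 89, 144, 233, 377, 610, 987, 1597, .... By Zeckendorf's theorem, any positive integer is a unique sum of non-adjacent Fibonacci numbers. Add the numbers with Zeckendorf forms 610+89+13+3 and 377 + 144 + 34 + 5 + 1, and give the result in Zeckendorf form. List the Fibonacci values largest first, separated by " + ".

987 + 233 + 55 + 1

The two numbers are 715 and 561, so their sum is 1276.
take 987 (≤ 1276); 1276 − 987 = 289
take 233 (≤ 289); 289 − 233 = 56
take 55 (≤ 56); 56 − 55 = 1
take 1 (≤ 1); 1 − 1 = 0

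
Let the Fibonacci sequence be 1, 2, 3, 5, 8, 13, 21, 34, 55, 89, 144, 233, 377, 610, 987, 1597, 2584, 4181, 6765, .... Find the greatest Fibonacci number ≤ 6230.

4181 ≤ 6230 < 6765, so the largest Fibonacci number not exceeding 6230 is 4181.

4181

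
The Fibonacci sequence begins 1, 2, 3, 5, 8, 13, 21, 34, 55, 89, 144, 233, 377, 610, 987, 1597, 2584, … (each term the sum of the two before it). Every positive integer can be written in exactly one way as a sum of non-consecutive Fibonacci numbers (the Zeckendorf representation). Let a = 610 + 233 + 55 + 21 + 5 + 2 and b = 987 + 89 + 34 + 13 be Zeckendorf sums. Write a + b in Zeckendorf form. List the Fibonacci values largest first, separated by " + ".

1597 + 377 + 55 + 13 + 5 + 2

The two numbers are 926 and 1123, so their sum is 2049.
largest Fibonacci ≤ 2049 is 1597; 2049 − 1597 = 452
largest Fibonacci ≤ 452 is 377; 452 − 377 = 75
largest Fibonacci ≤ 75 is 55; 75 − 55 = 20
largest Fibonacci ≤ 20 is 13; 20 − 13 = 7
largest Fibonacci ≤ 7 is 5; 7 − 5 = 2
largest Fibonacci ≤ 2 is 2; 2 − 2 = 0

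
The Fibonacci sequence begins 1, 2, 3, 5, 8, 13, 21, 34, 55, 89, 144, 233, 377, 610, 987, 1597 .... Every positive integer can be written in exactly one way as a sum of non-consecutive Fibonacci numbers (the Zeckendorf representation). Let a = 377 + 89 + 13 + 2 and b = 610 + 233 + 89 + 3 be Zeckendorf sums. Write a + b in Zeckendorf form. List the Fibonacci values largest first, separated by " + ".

987 + 377 + 34 + 13 + 5

The two numbers are 481 and 935, so their sum is 1416.
Greedily peel off the largest Fibonacci term at each step:
1416: greatest Fibonacci not exceeding it is 987, leaving 429
429: greatest Fibonacci not exceeding it is 377, leaving 52
52: greatest Fibonacci not exceeding it is 34, leaving 18
18: greatest Fibonacci not exceeding it is 13, leaving 5
5: greatest Fibonacci not exceeding it is 5, leaving 0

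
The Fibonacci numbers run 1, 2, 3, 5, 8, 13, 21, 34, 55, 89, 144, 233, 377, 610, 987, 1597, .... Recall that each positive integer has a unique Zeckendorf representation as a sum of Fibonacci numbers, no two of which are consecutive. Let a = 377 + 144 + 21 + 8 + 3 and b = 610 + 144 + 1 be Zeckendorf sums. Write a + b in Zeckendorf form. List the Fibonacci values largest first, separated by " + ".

The two numbers are 553 and 755, so their sum is 1308.
largest Fibonacci ≤ 1308 is 987; 1308 − 987 = 321
largest Fibonacci ≤ 321 is 233; 321 − 233 = 88
largest Fibonacci ≤ 88 is 55; 88 − 55 = 33
largest Fibonacci ≤ 33 is 21; 33 − 21 = 12
largest Fibonacci ≤ 12 is 8; 12 − 8 = 4
largest Fibonacci ≤ 4 is 3; 4 − 3 = 1
largest Fibonacci ≤ 1 is 1; 1 − 1 = 0

987 + 233 + 55 + 21 + 8 + 3 + 1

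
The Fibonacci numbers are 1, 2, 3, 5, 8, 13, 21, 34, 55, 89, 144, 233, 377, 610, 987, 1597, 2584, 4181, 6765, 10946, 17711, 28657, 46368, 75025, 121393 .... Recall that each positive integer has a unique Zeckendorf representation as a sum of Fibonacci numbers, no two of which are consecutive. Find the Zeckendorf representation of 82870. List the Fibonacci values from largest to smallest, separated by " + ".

75025 + 6765 + 987 + 89 + 3 + 1

82870: greatest Fibonacci not exceeding it is 75025, leaving 7845
7845: greatest Fibonacci not exceeding it is 6765, leaving 1080
1080: greatest Fibonacci not exceeding it is 987, leaving 93
93: greatest Fibonacci not exceeding it is 89, leaving 4
4: greatest Fibonacci not exceeding it is 3, leaving 1
1: greatest Fibonacci not exceeding it is 1, leaving 0
So 82870 = 75025 + 6765 + 987 + 89 + 3 + 1, with no two terms consecutive in the sequence.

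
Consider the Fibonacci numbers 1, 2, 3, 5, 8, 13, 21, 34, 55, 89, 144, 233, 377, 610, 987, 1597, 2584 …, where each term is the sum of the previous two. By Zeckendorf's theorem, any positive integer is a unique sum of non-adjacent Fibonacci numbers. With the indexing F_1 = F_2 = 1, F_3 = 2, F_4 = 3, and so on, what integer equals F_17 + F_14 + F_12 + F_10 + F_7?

F_17 + F_14 + F_12 + F_10 + F_7 = 1597 + 377 + 144 + 55 + 13 = 2186.

2186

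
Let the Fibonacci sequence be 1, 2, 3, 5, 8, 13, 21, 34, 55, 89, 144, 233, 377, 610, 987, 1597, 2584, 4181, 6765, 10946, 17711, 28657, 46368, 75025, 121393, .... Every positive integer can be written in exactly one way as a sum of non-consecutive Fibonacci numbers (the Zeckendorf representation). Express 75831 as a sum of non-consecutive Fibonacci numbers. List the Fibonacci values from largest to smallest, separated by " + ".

75025 ≤ 75831 < 121393, so take 75025; remainder 806
610 ≤ 806 < 987, so take 610; remainder 196
144 ≤ 196 < 233, so take 144; remainder 52
34 ≤ 52 < 55, so take 34; remainder 18
13 ≤ 18 < 21, so take 13; remainder 5
5 ≤ 5 < 8, so take 5; remainder 0
So 75831 = 75025 + 610 + 144 + 34 + 13 + 5, with no two terms consecutive in the sequence.

75025 + 610 + 144 + 34 + 13 + 5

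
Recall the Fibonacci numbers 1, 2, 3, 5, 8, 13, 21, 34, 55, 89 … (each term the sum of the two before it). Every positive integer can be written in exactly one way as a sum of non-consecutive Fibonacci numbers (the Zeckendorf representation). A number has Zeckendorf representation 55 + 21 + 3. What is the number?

55 + 21 + 3 = 79.

79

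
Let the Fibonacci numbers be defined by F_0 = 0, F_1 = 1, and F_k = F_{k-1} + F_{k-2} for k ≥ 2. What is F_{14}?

Iterating the recurrence up to F_{10} = 55 and F_{9} = 34:
F_{11} = F_{10} + F_{9} = 55 + 34 = 89
F_{12} = F_{11} + F_{10} = 89 + 55 = 144
F_{13} = F_{12} + F_{11} = 144 + 89 = 233
F_{14} = F_{13} + F_{12} = 233 + 144 = 377

377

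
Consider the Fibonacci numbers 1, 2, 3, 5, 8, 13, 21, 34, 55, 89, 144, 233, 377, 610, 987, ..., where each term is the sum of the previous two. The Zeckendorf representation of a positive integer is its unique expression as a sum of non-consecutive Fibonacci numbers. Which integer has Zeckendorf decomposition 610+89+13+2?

610+89+13+2 = 714.

714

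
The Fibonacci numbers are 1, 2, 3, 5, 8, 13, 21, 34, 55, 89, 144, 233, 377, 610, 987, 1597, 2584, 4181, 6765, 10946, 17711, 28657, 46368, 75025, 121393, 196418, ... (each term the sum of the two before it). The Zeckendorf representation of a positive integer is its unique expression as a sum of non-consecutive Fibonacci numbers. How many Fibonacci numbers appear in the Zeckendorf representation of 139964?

Greedy algorithm:
largest Fibonacci ≤ 139964 is 121393; 139964 − 121393 = 18571
largest Fibonacci ≤ 18571 is 17711; 18571 − 17711 = 860
largest Fibonacci ≤ 860 is 610; 860 − 610 = 250
largest Fibonacci ≤ 250 is 233; 250 − 233 = 17
largest Fibonacci ≤ 17 is 13; 17 − 13 = 4
largest Fibonacci ≤ 4 is 3; 4 − 3 = 1
largest Fibonacci ≤ 1 is 1; 1 − 1 = 0
139964 = 121393 + 17711 + 610 + 233 + 13 + 3 + 1, which has 7 terms.

7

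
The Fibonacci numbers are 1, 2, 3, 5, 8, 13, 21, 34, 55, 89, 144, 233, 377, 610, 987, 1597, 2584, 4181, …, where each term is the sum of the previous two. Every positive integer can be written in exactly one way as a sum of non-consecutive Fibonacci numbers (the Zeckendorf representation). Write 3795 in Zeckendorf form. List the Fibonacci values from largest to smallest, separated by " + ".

2584 + 987 + 144 + 55 + 21 + 3 + 1

Greedy algorithm:
subtract 2584 from 3795: 1211 remains
subtract 987 from 1211: 224 remains
subtract 144 from 224: 80 remains
subtract 55 from 80: 25 remains
subtract 21 from 25: 4 remains
subtract 3 from 4: 1 remains
subtract 1 from 1: 0 remains
So 3795 = 2584 + 987 + 144 + 55 + 21 + 3 + 1, with no two terms consecutive in the sequence.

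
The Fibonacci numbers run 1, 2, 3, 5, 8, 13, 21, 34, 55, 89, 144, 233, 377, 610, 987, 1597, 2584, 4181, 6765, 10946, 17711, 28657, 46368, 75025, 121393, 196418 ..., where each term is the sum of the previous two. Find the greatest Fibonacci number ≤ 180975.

121393

121393 ≤ 180975 < 196418, so the largest Fibonacci number not exceeding 180975 is 121393.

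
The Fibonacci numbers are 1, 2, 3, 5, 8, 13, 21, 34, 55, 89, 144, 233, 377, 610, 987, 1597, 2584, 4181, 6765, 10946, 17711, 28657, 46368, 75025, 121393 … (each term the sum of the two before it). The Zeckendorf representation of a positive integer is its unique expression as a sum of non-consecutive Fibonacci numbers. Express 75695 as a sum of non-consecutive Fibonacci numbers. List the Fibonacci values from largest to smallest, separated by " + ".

75025 + 610 + 55 + 5

Greedily peel off the largest Fibonacci term at each step:
75695 − 75025 = 670
670 − 610 = 60
60 − 55 = 5
5 − 5 = 0
So 75695 = 75025 + 610 + 55 + 5, with no two terms consecutive in the sequence.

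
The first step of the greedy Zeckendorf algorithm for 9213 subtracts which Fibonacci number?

6765

6765 ≤ 9213 < 10946, so the largest Fibonacci number not exceeding 9213 is 6765.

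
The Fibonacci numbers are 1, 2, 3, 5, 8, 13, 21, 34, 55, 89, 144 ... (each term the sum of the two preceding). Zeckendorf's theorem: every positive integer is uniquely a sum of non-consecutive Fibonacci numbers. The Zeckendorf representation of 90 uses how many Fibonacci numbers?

2

Greedily peel off the largest Fibonacci term at each step:
90 − 89 = 1
1 − 1 = 0
90 = 89 + 1, which has 2 terms.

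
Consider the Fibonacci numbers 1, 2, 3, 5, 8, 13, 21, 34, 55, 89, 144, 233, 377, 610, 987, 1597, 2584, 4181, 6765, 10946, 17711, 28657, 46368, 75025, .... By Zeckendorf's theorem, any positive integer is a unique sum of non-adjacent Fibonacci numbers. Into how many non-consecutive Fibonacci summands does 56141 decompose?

46368 ≤ 56141 < 75025, so take 46368; remainder 9773
6765 ≤ 9773 < 10946, so take 6765; remainder 3008
2584 ≤ 3008 < 4181, so take 2584; remainder 424
377 ≤ 424 < 610, so take 377; remainder 47
34 ≤ 47 < 55, so take 34; remainder 13
13 ≤ 13 < 21, so take 13; remainder 0
56141 = 46368 + 6765 + 2584 + 377 + 34 + 13, which has 6 terms.

6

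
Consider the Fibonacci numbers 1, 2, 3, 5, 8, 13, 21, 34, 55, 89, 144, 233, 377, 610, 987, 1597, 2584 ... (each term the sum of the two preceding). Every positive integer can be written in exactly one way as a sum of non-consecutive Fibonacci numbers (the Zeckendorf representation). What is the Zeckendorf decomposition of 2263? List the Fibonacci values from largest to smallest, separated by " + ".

1597 + 610 + 55 + 1

1597 ≤ 2263 < 2584, so take 1597; remainder 666
610 ≤ 666 < 987, so take 610; remainder 56
55 ≤ 56 < 89, so take 55; remainder 1
1 ≤ 1 < 2, so take 1; remainder 0
So 2263 = 1597 + 610 + 55 + 1, with no two terms consecutive in the sequence.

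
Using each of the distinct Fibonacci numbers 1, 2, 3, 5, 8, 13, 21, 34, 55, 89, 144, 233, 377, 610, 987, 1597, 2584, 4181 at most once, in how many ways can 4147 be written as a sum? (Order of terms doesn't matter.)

21

4147 = 2584+987+377+144+55 = 2584+987+377+144+34+21 = 2584+987+377+144+34+13+8 = 2584+987+377+89+55+34+21 = 2584+987+377+144+34+13+5+3 = … (16 more), for 21 in all.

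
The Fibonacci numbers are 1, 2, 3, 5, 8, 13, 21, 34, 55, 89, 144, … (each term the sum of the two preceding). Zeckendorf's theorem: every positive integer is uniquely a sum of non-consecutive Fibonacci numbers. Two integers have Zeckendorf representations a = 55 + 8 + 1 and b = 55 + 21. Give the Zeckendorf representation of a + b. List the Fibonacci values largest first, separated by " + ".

The two numbers are 64 and 76, so their sum is 140.
subtract 89 from 140: 51 remains
subtract 34 from 51: 17 remains
subtract 13 from 17: 4 remains
subtract 3 from 4: 1 remains
subtract 1 from 1: 0 remains

89 + 34 + 13 + 3 + 1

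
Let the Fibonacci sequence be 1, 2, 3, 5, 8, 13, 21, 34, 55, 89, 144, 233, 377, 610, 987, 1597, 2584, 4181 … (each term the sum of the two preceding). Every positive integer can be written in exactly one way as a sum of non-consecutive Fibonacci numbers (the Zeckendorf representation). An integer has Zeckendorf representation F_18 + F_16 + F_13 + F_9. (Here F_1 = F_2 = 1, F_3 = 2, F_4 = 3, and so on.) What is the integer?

3838

F_18 + F_16 + F_13 + F_9 = 2584 + 987 + 233 + 34 = 3838.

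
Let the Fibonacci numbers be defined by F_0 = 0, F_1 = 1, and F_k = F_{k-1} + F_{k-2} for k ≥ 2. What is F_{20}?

Iterating the recurrence up to F_{15} = 610 and F_{14} = 377:
F_{16} = F_{15} + F_{14} = 610 + 377 = 987
F_{17} = F_{16} + F_{15} = 987 + 610 = 1597
F_{18} = F_{17} + F_{16} = 1597 + 987 = 2584
F_{19} = F_{18} + F_{17} = 2584 + 1597 = 4181
F_{20} = F_{19} + F_{18} = 4181 + 2584 = 6765

6765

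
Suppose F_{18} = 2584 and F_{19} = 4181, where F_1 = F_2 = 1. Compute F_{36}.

14930352

By the doubling identity F_{2k} = F_k(2F_{k+1} − F_k): F_{36} = 2584·(2·4181 − 2584) = 2584·5778 = 14930352.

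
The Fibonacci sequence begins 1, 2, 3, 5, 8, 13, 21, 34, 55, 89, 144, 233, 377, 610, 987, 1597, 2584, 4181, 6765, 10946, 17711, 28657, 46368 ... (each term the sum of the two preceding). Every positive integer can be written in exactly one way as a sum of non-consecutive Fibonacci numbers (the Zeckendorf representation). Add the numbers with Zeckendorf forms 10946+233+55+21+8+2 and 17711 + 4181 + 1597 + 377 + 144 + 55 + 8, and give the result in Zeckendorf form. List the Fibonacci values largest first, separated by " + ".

The two numbers are 11265 and 24073, so their sum is 35338.
28657 ≤ 35338 < 46368, so take 28657; remainder 6681
4181 ≤ 6681 < 6765, so take 4181; remainder 2500
1597 ≤ 2500 < 2584, so take 1597; remainder 903
610 ≤ 903 < 987, so take 610; remainder 293
233 ≤ 293 < 377, so take 233; remainder 60
55 ≤ 60 < 89, so take 55; remainder 5
5 ≤ 5 < 8, so take 5; remainder 0

28657 + 4181 + 1597 + 610 + 233 + 55 + 5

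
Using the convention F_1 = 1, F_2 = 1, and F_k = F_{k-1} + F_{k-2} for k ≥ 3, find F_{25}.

75025

Iterating the recurrence up to F_{17} = 1597 and F_{16} = 987:
F_{18} = F_{17} + F_{16} = 1597 + 987 = 2584
F_{19} = F_{18} + F_{17} = 2584 + 1597 = 4181
F_{20} = F_{19} + F_{18} = 4181 + 2584 = 6765
F_{21} = F_{20} + F_{19} = 6765 + 4181 = 10946
F_{22} = F_{21} + F_{20} = 10946 + 6765 = 17711
F_{23} = F_{22} + F_{21} = 17711 + 10946 = 28657
F_{24} = F_{23} + F_{22} = 28657 + 17711 = 46368
F_{25} = F_{24} + F_{23} = 46368 + 28657 = 75025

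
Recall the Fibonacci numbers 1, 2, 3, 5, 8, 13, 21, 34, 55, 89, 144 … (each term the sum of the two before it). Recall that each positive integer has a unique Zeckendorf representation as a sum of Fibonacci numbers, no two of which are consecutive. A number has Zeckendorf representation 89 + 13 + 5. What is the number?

107

89 + 13 + 5 = 107.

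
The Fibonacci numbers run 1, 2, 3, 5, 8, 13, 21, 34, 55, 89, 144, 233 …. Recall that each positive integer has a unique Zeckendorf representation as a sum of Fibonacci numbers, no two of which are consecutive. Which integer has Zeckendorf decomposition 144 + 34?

178

144 + 34 = 178.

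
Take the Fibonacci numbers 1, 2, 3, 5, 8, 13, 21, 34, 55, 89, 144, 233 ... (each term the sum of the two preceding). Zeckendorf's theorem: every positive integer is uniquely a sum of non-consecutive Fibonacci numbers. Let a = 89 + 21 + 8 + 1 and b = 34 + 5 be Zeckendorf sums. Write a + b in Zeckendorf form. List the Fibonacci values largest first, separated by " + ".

The two numbers are 119 and 39, so their sum is 158.
subtract 144 from 158: 14 remains
subtract 13 from 14: 1 remains
subtract 1 from 1: 0 remains

144 + 13 + 1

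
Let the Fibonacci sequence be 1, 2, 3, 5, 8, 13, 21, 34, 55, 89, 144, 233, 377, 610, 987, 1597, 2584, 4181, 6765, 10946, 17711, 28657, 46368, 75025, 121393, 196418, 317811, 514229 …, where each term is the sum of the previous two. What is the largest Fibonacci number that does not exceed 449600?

317811 ≤ 449600 < 514229, so the largest Fibonacci number not exceeding 449600 is 317811.

317811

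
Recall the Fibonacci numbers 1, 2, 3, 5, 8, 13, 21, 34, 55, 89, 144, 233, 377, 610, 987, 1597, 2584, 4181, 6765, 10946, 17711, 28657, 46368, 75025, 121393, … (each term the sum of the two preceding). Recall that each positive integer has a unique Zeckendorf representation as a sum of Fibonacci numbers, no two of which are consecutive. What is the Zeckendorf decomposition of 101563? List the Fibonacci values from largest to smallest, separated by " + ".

subtract 75025 from 101563: 26538 remains
subtract 17711 from 26538: 8827 remains
subtract 6765 from 8827: 2062 remains
subtract 1597 from 2062: 465 remains
subtract 377 from 465: 88 remains
subtract 55 from 88: 33 remains
subtract 21 from 33: 12 remains
subtract 8 from 12: 4 remains
subtract 3 from 4: 1 remains
subtract 1 from 1: 0 remains
So 101563 = 75025 + 17711 + 6765 + 1597 + 377 + 55 + 21 + 8 + 3 + 1, with no two terms consecutive in the sequence.

75025 + 17711 + 6765 + 1597 + 377 + 55 + 21 + 8 + 3 + 1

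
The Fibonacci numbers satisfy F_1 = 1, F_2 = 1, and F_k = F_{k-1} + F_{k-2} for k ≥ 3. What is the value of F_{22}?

Iterating the recurrence up to F_{14} = 377 and F_{13} = 233:
F_{15} = F_{14} + F_{13} = 377 + 233 = 610
F_{16} = F_{15} + F_{14} = 610 + 377 = 987
F_{17} = F_{16} + F_{15} = 987 + 610 = 1597
F_{18} = F_{17} + F_{16} = 1597 + 987 = 2584
F_{19} = F_{18} + F_{17} = 2584 + 1597 = 4181
F_{20} = F_{19} + F_{18} = 4181 + 2584 = 6765
F_{21} = F_{20} + F_{19} = 6765 + 4181 = 10946
F_{22} = F_{21} + F_{20} = 10946 + 6765 = 17711

17711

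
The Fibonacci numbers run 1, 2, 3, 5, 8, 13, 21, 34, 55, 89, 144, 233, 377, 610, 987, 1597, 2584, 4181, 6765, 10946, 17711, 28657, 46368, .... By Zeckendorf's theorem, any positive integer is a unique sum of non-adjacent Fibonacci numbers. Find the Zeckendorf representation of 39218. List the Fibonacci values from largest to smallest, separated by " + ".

39218: greatest Fibonacci not exceeding it is 28657, leaving 10561
10561: greatest Fibonacci not exceeding it is 6765, leaving 3796
3796: greatest Fibonacci not exceeding it is 2584, leaving 1212
1212: greatest Fibonacci not exceeding it is 987, leaving 225
225: greatest Fibonacci not exceeding it is 144, leaving 81
81: greatest Fibonacci not exceeding it is 55, leaving 26
26: greatest Fibonacci not exceeding it is 21, leaving 5
5: greatest Fibonacci not exceeding it is 5, leaving 0
So 39218 = 28657 + 6765 + 2584 + 987 + 144 + 55 + 21 + 5, with no two terms consecutive in the sequence.

28657 + 6765 + 2584 + 987 + 144 + 55 + 21 + 5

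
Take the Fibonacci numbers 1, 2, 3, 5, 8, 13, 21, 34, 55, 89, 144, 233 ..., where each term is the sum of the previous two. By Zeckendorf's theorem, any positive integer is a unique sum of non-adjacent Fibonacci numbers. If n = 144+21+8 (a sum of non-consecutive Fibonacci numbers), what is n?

173

144+21+8 = 173.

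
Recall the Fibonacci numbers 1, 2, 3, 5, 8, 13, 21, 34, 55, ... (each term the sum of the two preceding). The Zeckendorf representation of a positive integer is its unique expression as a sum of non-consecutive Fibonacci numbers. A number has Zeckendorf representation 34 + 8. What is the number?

42

34 + 8 = 42.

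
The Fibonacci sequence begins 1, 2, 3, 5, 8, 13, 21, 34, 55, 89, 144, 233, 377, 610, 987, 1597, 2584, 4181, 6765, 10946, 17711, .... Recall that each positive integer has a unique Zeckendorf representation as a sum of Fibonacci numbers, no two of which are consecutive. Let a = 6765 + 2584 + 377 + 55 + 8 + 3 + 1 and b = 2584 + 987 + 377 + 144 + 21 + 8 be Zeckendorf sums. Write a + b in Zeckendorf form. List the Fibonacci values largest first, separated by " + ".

The two numbers are 9793 and 4121, so their sum is 13914.
Greedily peel off the largest Fibonacci term at each step:
13914: greatest Fibonacci not exceeding it is 10946, leaving 2968
2968: greatest Fibonacci not exceeding it is 2584, leaving 384
384: greatest Fibonacci not exceeding it is 377, leaving 7
7: greatest Fibonacci not exceeding it is 5, leaving 2
2: greatest Fibonacci not exceeding it is 2, leaving 0

10946 + 2584 + 377 + 5 + 2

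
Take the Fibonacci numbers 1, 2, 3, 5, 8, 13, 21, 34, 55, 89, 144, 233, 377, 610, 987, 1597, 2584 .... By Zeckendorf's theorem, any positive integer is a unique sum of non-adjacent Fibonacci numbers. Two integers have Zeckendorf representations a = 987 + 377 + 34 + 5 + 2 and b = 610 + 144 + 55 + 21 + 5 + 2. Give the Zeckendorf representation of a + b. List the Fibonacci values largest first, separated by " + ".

The two numbers are 1405 and 837, so their sum is 2242.
Greedy algorithm:
subtract 1597 from 2242: 645 remains
subtract 610 from 645: 35 remains
subtract 34 from 35: 1 remains
subtract 1 from 1: 0 remains

1597 + 610 + 34 + 1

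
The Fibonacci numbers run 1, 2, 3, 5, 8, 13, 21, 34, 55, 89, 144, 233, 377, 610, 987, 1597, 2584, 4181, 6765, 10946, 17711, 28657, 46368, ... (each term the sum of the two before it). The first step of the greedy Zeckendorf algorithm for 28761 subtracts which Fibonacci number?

28657 ≤ 28761 < 46368, so the largest Fibonacci number not exceeding 28761 is 28657.

28657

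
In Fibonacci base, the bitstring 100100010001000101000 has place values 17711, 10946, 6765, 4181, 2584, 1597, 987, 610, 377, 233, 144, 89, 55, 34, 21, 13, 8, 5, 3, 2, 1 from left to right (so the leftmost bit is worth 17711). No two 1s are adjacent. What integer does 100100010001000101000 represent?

22609

Summing the place values of the 1 bits: 17711 + 4181 + 610 + 89 + 13 + 5 = 22609.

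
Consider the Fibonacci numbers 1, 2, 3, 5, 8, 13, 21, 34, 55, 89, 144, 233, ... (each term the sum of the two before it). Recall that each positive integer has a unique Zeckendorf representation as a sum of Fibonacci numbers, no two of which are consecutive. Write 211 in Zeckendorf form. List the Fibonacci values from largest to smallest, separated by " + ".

144 + 55 + 8 + 3 + 1

Repeatedly subtract the largest Fibonacci number that fits:
subtract 144 from 211: 67 remains
subtract 55 from 67: 12 remains
subtract 8 from 12: 4 remains
subtract 3 from 4: 1 remains
subtract 1 from 1: 0 remains
So 211 = 144 + 55 + 8 + 3 + 1, with no two terms consecutive in the sequence.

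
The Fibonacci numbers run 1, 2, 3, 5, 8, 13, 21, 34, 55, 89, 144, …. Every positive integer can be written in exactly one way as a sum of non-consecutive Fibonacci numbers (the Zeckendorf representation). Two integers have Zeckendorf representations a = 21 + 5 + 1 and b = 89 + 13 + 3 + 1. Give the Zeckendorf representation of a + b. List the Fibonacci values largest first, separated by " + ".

89 + 34 + 8 + 2

The two numbers are 27 and 106, so their sum is 133.
133 − 89 = 44
44 − 34 = 10
10 − 8 = 2
2 − 2 = 0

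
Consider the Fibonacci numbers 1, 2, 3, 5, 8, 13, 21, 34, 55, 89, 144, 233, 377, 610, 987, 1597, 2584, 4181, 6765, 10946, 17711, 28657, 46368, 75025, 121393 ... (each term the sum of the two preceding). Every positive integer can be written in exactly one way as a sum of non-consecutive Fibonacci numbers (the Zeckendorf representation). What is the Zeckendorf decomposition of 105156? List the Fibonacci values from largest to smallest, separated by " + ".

75025 + 28657 + 987 + 377 + 89 + 21

Repeatedly subtract the largest Fibonacci number that fits:
105156 − 75025 = 30131
30131 − 28657 = 1474
1474 − 987 = 487
487 − 377 = 110
110 − 89 = 21
21 − 21 = 0
So 105156 = 75025 + 28657 + 987 + 377 + 89 + 21, with no two terms consecutive in the sequence.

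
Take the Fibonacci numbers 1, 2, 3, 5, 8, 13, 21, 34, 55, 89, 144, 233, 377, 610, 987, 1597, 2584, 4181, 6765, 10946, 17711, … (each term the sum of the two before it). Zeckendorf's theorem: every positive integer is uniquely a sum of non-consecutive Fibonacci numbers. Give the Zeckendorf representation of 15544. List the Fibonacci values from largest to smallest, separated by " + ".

15544: greatest Fibonacci not exceeding it is 10946, leaving 4598
4598: greatest Fibonacci not exceeding it is 4181, leaving 417
417: greatest Fibonacci not exceeding it is 377, leaving 40
40: greatest Fibonacci not exceeding it is 34, leaving 6
6: greatest Fibonacci not exceeding it is 5, leaving 1
1: greatest Fibonacci not exceeding it is 1, leaving 0
So 15544 = 10946 + 4181 + 377 + 34 + 5 + 1, with no two terms consecutive in the sequence.

10946 + 4181 + 377 + 34 + 5 + 1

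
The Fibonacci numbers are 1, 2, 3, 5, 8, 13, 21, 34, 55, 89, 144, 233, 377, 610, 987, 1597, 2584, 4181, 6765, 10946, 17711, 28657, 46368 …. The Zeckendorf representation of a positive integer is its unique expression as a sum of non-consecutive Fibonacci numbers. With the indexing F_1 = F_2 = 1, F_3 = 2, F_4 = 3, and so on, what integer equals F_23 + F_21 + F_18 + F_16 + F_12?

43318

F_23 + F_21 + F_18 + F_16 + F_12 = 28657 + 10946 + 2584 + 987 + 144 = 43318.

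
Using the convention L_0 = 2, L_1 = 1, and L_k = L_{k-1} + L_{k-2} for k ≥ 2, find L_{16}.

2207

Iterating the recurrence up to L_{8} = 47 and L_{7} = 29:
L_{9} = L_{8} + L_{7} = 47 + 29 = 76
L_{10} = L_{9} + L_{8} = 76 + 47 = 123
L_{11} = L_{10} + L_{9} = 123 + 76 = 199
L_{12} = L_{11} + L_{10} = 199 + 123 = 322
L_{13} = L_{12} + L_{11} = 322 + 199 = 521
L_{14} = L_{13} + L_{12} = 521 + 322 = 843
L_{15} = L_{14} + L_{13} = 843 + 521 = 1364
L_{16} = L_{15} + L_{14} = 1364 + 843 = 2207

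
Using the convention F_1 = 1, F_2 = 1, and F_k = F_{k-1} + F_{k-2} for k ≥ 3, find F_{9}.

34

Iterating the recurrence up to F_{3} = 2 and F_{2} = 1:
F_{4} = F_{3} + F_{2} = 2 + 1 = 3
F_{5} = F_{4} + F_{3} = 3 + 2 = 5
F_{6} = F_{5} + F_{4} = 5 + 3 = 8
F_{7} = F_{6} + F_{5} = 8 + 5 = 13
F_{8} = F_{7} + F_{6} = 13 + 8 = 21
F_{9} = F_{8} + F_{7} = 21 + 13 = 34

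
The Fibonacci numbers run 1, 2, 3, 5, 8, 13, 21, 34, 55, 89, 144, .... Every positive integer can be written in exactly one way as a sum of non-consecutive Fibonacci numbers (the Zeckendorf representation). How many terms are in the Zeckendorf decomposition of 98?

Greedy algorithm:
98: greatest Fibonacci not exceeding it is 89, leaving 9
9: greatest Fibonacci not exceeding it is 8, leaving 1
1: greatest Fibonacci not exceeding it is 1, leaving 0
98 = 89 + 8 + 1, which has 3 terms.

3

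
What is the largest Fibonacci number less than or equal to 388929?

317811 ≤ 388929 < 514229, so the largest Fibonacci number not exceeding 388929 is 317811.

317811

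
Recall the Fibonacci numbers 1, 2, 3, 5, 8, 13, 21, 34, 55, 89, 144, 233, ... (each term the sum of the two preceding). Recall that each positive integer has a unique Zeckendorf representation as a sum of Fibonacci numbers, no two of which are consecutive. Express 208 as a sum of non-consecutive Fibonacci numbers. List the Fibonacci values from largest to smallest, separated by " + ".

144 + 55 + 8 + 1

Repeatedly subtract the largest Fibonacci number that fits:
144 ≤ 208 < 233, so take 144; remainder 64
55 ≤ 64 < 89, so take 55; remainder 9
8 ≤ 9 < 13, so take 8; remainder 1
1 ≤ 1 < 2, so take 1; remainder 0
So 208 = 144 + 55 + 8 + 1, with no two terms consecutive in the sequence.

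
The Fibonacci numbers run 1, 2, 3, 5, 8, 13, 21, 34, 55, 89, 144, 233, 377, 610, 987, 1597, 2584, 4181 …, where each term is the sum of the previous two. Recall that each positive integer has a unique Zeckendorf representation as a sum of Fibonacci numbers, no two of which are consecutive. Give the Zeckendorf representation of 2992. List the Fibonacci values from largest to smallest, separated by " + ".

take 2584 (≤ 2992); 2992 − 2584 = 408
take 377 (≤ 408); 408 − 377 = 31
take 21 (≤ 31); 31 − 21 = 10
take 8 (≤ 10); 10 − 8 = 2
take 2 (≤ 2); 2 − 2 = 0
So 2992 = 2584 + 377 + 21 + 8 + 2, with no two terms consecutive in the sequence.

2584 + 377 + 21 + 8 + 2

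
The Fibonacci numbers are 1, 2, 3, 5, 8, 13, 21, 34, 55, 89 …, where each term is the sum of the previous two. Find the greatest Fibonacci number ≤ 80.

55 ≤ 80 < 89, so the largest Fibonacci number not exceeding 80 is 55.

55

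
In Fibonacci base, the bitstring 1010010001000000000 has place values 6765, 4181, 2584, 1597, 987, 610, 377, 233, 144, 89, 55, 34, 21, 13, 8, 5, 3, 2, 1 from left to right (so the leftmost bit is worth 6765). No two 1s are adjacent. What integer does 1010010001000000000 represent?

Summing the place values of the 1 bits: 6765 + 2584 + 610 + 89 = 10048.

10048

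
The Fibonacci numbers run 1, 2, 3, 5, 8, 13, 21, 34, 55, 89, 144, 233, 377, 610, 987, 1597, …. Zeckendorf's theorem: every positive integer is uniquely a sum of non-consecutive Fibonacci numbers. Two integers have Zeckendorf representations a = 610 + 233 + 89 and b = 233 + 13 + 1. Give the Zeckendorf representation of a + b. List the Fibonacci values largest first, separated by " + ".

The two numbers are 932 and 247, so their sum is 1179.
take 987 (≤ 1179); 1179 − 987 = 192
take 144 (≤ 192); 192 − 144 = 48
take 34 (≤ 48); 48 − 34 = 14
take 13 (≤ 14); 14 − 13 = 1
take 1 (≤ 1); 1 − 1 = 0

987 + 144 + 34 + 13 + 1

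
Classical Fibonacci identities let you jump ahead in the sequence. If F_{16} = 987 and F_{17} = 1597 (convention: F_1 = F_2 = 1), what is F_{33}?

3524578

By F_{2k+1} = F_k² + F_{k+1}²: F_{33} = 987² + 1597² = 974169 + 2550409 = 3524578.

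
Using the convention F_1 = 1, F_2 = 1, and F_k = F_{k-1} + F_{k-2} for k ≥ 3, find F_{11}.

Iterating the recurrence up to F_{5} = 5 and F_{4} = 3:
F_{6} = F_{5} + F_{4} = 5 + 3 = 8
F_{7} = F_{6} + F_{5} = 8 + 5 = 13
F_{8} = F_{7} + F_{6} = 13 + 8 = 21
F_{9} = F_{8} + F_{7} = 21 + 13 = 34
F_{10} = F_{9} + F_{8} = 34 + 21 = 55
F_{11} = F_{10} + F_{9} = 55 + 34 = 89

89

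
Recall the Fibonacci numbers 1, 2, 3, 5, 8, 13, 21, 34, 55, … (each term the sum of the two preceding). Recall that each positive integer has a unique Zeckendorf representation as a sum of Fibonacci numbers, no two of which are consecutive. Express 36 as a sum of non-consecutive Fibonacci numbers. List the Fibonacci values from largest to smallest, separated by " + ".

Greedily peel off the largest Fibonacci term at each step:
take 34 (≤ 36); 36 − 34 = 2
take 2 (≤ 2); 2 − 2 = 0
So 36 = 34 + 2, with no two terms consecutive in the sequence.

34 + 2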